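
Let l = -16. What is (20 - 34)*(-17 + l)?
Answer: 462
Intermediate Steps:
(20 - 34)*(-17 + l) = (20 - 34)*(-17 - 16) = -14*(-33) = 462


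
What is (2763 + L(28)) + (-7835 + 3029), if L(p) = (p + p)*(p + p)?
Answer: 1093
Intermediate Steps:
L(p) = 4*p² (L(p) = (2*p)*(2*p) = 4*p²)
(2763 + L(28)) + (-7835 + 3029) = (2763 + 4*28²) + (-7835 + 3029) = (2763 + 4*784) - 4806 = (2763 + 3136) - 4806 = 5899 - 4806 = 1093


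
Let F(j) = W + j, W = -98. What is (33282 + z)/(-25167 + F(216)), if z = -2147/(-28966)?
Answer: -964048559/725569334 ≈ -1.3287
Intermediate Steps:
z = 2147/28966 (z = -2147*(-1/28966) = 2147/28966 ≈ 0.074121)
F(j) = -98 + j
(33282 + z)/(-25167 + F(216)) = (33282 + 2147/28966)/(-25167 + (-98 + 216)) = 964048559/(28966*(-25167 + 118)) = (964048559/28966)/(-25049) = (964048559/28966)*(-1/25049) = -964048559/725569334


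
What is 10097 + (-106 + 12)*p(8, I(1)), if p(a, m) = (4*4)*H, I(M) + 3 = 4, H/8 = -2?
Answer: 34161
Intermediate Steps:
H = -16 (H = 8*(-2) = -16)
I(M) = 1 (I(M) = -3 + 4 = 1)
p(a, m) = -256 (p(a, m) = (4*4)*(-16) = 16*(-16) = -256)
10097 + (-106 + 12)*p(8, I(1)) = 10097 + (-106 + 12)*(-256) = 10097 - 94*(-256) = 10097 + 24064 = 34161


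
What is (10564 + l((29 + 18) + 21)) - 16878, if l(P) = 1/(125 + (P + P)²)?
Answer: -117572993/18621 ≈ -6314.0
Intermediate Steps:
l(P) = 1/(125 + 4*P²) (l(P) = 1/(125 + (2*P)²) = 1/(125 + 4*P²))
(10564 + l((29 + 18) + 21)) - 16878 = (10564 + 1/(125 + 4*((29 + 18) + 21)²)) - 16878 = (10564 + 1/(125 + 4*(47 + 21)²)) - 16878 = (10564 + 1/(125 + 4*68²)) - 16878 = (10564 + 1/(125 + 4*4624)) - 16878 = (10564 + 1/(125 + 18496)) - 16878 = (10564 + 1/18621) - 16878 = 196712245/18621 - 16878 = -117572993/18621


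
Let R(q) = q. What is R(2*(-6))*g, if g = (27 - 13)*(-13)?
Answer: 2184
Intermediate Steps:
g = -182 (g = 14*(-13) = -182)
R(2*(-6))*g = (2*(-6))*(-182) = -12*(-182) = 2184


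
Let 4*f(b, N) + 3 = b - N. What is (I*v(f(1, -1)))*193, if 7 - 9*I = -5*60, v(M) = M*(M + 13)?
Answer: -1007267/48 ≈ -20985.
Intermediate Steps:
f(b, N) = -¾ - N/4 + b/4 (f(b, N) = -¾ + (b - N)/4 = -¾ + (-N/4 + b/4) = -¾ - N/4 + b/4)
v(M) = M*(13 + M)
I = 307/9 (I = 7/9 - (-1)*5*60/9 = 7/9 - (-1)*300/9 = 7/9 - ⅑*(-300) = 7/9 + 100/3 = 307/9 ≈ 34.111)
(I*v(f(1, -1)))*193 = (307*((-¾ - ¼*(-1) + (¼)*1)*(13 + (-¾ - ¼*(-1) + (¼)*1)))/9)*193 = (307*((-¾ + ¼ + ¼)*(13 + (-¾ + ¼ + ¼)))/9)*193 = (307*(-(13 - ¼)/4)/9)*193 = (307*(-¼*51/4)/9)*193 = ((307/9)*(-51/16))*193 = -5219/48*193 = -1007267/48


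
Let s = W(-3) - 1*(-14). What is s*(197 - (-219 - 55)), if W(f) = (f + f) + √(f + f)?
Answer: 3768 + 471*I*√6 ≈ 3768.0 + 1153.7*I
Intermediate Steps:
W(f) = 2*f + √2*√f (W(f) = 2*f + √(2*f) = 2*f + √2*√f)
s = 8 + I*√6 (s = (2*(-3) + √2*√(-3)) - 1*(-14) = (-6 + √2*(I*√3)) + 14 = (-6 + I*√6) + 14 = 8 + I*√6 ≈ 8.0 + 2.4495*I)
s*(197 - (-219 - 55)) = (8 + I*√6)*(197 - (-219 - 55)) = (8 + I*√6)*(197 - 1*(-274)) = (8 + I*√6)*(197 + 274) = (8 + I*√6)*471 = 3768 + 471*I*√6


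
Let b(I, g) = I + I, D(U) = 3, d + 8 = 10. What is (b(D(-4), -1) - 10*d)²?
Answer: 196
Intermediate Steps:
d = 2 (d = -8 + 10 = 2)
b(I, g) = 2*I
(b(D(-4), -1) - 10*d)² = (2*3 - 10*2)² = (6 - 20)² = (-14)² = 196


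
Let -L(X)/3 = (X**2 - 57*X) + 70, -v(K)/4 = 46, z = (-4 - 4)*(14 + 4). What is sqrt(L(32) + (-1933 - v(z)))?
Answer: 21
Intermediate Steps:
z = -144 (z = -8*18 = -144)
v(K) = -184 (v(K) = -4*46 = -184)
L(X) = -210 - 3*X**2 + 171*X (L(X) = -3*((X**2 - 57*X) + 70) = -3*(70 + X**2 - 57*X) = -210 - 3*X**2 + 171*X)
sqrt(L(32) + (-1933 - v(z))) = sqrt((-210 - 3*32**2 + 171*32) + (-1933 - 1*(-184))) = sqrt((-210 - 3*1024 + 5472) + (-1933 + 184)) = sqrt((-210 - 3072 + 5472) - 1749) = sqrt(2190 - 1749) = sqrt(441) = 21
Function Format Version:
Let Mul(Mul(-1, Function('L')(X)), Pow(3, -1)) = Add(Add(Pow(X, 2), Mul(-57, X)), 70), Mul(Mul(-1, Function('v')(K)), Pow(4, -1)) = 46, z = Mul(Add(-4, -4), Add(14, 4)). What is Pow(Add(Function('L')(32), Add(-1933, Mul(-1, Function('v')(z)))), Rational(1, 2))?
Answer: 21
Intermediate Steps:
z = -144 (z = Mul(-8, 18) = -144)
Function('v')(K) = -184 (Function('v')(K) = Mul(-4, 46) = -184)
Function('L')(X) = Add(-210, Mul(-3, Pow(X, 2)), Mul(171, X)) (Function('L')(X) = Mul(-3, Add(Add(Pow(X, 2), Mul(-57, X)), 70)) = Mul(-3, Add(70, Pow(X, 2), Mul(-57, X))) = Add(-210, Mul(-3, Pow(X, 2)), Mul(171, X)))
Pow(Add(Function('L')(32), Add(-1933, Mul(-1, Function('v')(z)))), Rational(1, 2)) = Pow(Add(Add(-210, Mul(-3, Pow(32, 2)), Mul(171, 32)), Add(-1933, Mul(-1, -184))), Rational(1, 2)) = Pow(Add(Add(-210, Mul(-3, 1024), 5472), Add(-1933, 184)), Rational(1, 2)) = Pow(Add(Add(-210, -3072, 5472), -1749), Rational(1, 2)) = Pow(Add(2190, -1749), Rational(1, 2)) = Pow(441, Rational(1, 2)) = 21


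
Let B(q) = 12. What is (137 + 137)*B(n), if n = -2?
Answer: 3288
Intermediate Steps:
(137 + 137)*B(n) = (137 + 137)*12 = 274*12 = 3288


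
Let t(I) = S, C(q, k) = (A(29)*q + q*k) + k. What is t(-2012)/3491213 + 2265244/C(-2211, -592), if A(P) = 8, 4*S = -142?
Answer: 988550435442/563233902077 ≈ 1.7551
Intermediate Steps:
S = -71/2 (S = (¼)*(-142) = -71/2 ≈ -35.500)
C(q, k) = k + 8*q + k*q (C(q, k) = (8*q + q*k) + k = (8*q + k*q) + k = k + 8*q + k*q)
t(I) = -71/2
t(-2012)/3491213 + 2265244/C(-2211, -592) = -71/2/3491213 + 2265244/(-592 + 8*(-2211) - 592*(-2211)) = -71/2*1/3491213 + 2265244/(-592 - 17688 + 1308912) = -71/6982426 + 2265244/1290632 = -71/6982426 + 2265244*(1/1290632) = -71/6982426 + 566311/322658 = 988550435442/563233902077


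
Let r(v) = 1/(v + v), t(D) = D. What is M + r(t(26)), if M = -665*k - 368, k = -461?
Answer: 15922245/52 ≈ 3.0620e+5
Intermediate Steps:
r(v) = 1/(2*v)
M = 306197 (M = -665*(-461) - 368 = 306565 - 368 = 306197)
M + r(t(26)) = 306197 + (½)/26 = 306197 + (½)*(1/26) = 306197 + 1/52 = 15922245/52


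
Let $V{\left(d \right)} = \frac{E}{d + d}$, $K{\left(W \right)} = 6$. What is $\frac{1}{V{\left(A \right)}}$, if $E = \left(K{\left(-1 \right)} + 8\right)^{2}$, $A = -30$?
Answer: $- \frac{15}{49} \approx -0.30612$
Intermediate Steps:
$E = 196$ ($E = \left(6 + 8\right)^{2} = 14^{2} = 196$)
$V{\left(d \right)} = \frac{98}{d}$ ($V{\left(d \right)} = \frac{196}{d + d} = \frac{196}{2 d} = 196 \frac{1}{2 d} = \frac{98}{d}$)
$\frac{1}{V{\left(A \right)}} = \frac{1}{98 \frac{1}{-30}} = \frac{1}{98 \left(- \frac{1}{30}\right)} = \frac{1}{- \frac{49}{15}} = - \frac{15}{49}$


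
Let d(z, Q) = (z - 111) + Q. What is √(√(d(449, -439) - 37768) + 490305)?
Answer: √(490305 + I*√37869) ≈ 700.22 + 0.139*I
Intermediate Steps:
d(z, Q) = -111 + Q + z (d(z, Q) = (-111 + z) + Q = -111 + Q + z)
√(√(d(449, -439) - 37768) + 490305) = √(√((-111 - 439 + 449) - 37768) + 490305) = √(√(-101 - 37768) + 490305) = √(√(-37869) + 490305) = √(I*√37869 + 490305) = √(490305 + I*√37869)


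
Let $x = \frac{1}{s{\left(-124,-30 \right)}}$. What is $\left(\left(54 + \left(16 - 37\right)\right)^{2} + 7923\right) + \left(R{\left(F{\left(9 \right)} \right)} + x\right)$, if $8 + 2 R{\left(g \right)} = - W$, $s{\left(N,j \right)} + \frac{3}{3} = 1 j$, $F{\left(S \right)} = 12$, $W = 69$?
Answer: $\frac{556355}{62} \approx 8973.5$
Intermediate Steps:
$s{\left(N,j \right)} = -1 + j$ ($s{\left(N,j \right)} = -1 + 1 j = -1 + j$)
$x = - \frac{1}{31}$ ($x = \frac{1}{-1 - 30} = \frac{1}{-31} = - \frac{1}{31} \approx -0.032258$)
$R{\left(g \right)} = - \frac{77}{2}$ ($R{\left(g \right)} = -4 + \frac{\left(-1\right) 69}{2} = -4 + \frac{1}{2} \left(-69\right) = -4 - \frac{69}{2} = - \frac{77}{2}$)
$\left(\left(54 + \left(16 - 37\right)\right)^{2} + 7923\right) + \left(R{\left(F{\left(9 \right)} \right)} + x\right) = \left(\left(54 + \left(16 - 37\right)\right)^{2} + 7923\right) - \frac{2389}{62} = \left(\left(54 - 21\right)^{2} + 7923\right) - \frac{2389}{62} = \left(33^{2} + 7923\right) - \frac{2389}{62} = \left(1089 + 7923\right) - \frac{2389}{62} = 9012 - \frac{2389}{62} = \frac{556355}{62}$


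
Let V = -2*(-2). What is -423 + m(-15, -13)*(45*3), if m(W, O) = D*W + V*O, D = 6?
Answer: -19593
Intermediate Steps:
V = 4
m(W, O) = 4*O + 6*W (m(W, O) = 6*W + 4*O = 4*O + 6*W)
-423 + m(-15, -13)*(45*3) = -423 + (4*(-13) + 6*(-15))*(45*3) = -423 + (-52 - 90)*135 = -423 - 142*135 = -423 - 19170 = -19593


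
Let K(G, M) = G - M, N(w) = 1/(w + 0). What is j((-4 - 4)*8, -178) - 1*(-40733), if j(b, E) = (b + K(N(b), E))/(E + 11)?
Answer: 435347009/10688 ≈ 40732.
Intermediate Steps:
N(w) = 1/w
j(b, E) = (b + 1/b - E)/(11 + E) (j(b, E) = (b + (1/b - E))/(E + 11) = (b + 1/b - E)/(11 + E))
j((-4 - 4)*8, -178) - 1*(-40733) = (1 + ((-4 - 4)*8)*((-4 - 4)*8 - 1*(-178)))/((((-4 - 4)*8))*(11 - 178)) - 1*(-40733) = (1 + (-8*8)*(-8*8 + 178))/(-8*8*(-167)) + 40733 = -1/167*(1 - 64*(-64 + 178))/(-64) + 40733 = -1/64*(-1/167)*(1 - 64*114) + 40733 = -1/64*(-1/167)*(1 - 7296) + 40733 = -1/64*(-1/167)*(-7295) + 40733 = -7295/10688 + 40733 = 435347009/10688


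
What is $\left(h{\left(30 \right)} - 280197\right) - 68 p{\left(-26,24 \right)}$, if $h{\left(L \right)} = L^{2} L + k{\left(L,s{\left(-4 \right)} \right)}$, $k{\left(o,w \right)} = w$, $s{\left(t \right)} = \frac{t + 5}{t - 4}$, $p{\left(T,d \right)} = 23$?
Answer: $- \frac{2038089}{8} \approx -2.5476 \cdot 10^{5}$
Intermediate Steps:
$s{\left(t \right)} = \frac{5 + t}{-4 + t}$
$h{\left(L \right)} = - \frac{1}{8} + L^{3}$ ($h{\left(L \right)} = L^{2} L + \frac{5 - 4}{-4 - 4} = L^{3} + \frac{1}{-8} \cdot 1 = L^{3} - \frac{1}{8} = - \frac{1}{8} + L^{3}$)
$\left(h{\left(30 \right)} - 280197\right) - 68 p{\left(-26,24 \right)} = \left(\left(- \frac{1}{8} + 30^{3}\right) - 280197\right) - 1564 = \left(\left(- \frac{1}{8} + 27000\right) - 280197\right) - 1564 = \left(\frac{215999}{8} - 280197\right) - 1564 = - \frac{2025577}{8} - 1564 = - \frac{2038089}{8}$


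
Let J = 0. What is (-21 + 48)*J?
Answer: 0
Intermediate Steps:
(-21 + 48)*J = (-21 + 48)*0 = 27*0 = 0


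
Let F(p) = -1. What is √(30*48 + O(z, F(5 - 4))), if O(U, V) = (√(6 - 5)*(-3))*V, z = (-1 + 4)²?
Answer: √1443 ≈ 37.987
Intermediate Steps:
z = 9 (z = 3² = 9)
O(U, V) = -3*V (O(U, V) = (√1*(-3))*V = (1*(-3))*V = -3*V)
√(30*48 + O(z, F(5 - 4))) = √(30*48 - 3*(-1)) = √(1440 + 3) = √1443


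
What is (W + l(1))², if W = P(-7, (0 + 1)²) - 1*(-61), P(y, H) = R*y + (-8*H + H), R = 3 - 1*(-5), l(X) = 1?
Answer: 1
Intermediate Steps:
R = 8 (R = 3 + 5 = 8)
P(y, H) = -7*H + 8*y (P(y, H) = 8*y + (-8*H + H) = 8*y - 7*H = -7*H + 8*y)
W = -2 (W = (-7*(0 + 1)² + 8*(-7)) - 1*(-61) = (-7*1² - 56) + 61 = (-7*1 - 56) + 61 = (-7 - 56) + 61 = -63 + 61 = -2)
(W + l(1))² = (-2 + 1)² = (-1)² = 1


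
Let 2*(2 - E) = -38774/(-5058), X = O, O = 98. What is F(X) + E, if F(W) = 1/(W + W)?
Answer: -906029/495684 ≈ -1.8278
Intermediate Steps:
X = 98
E = -9271/5058 (E = 2 - (-19387)/(-5058) = 2 - (-19387)*(-1)/5058 = 2 - ½*19387/2529 = 2 - 19387/5058 = -9271/5058 ≈ -1.8329)
F(W) = 1/(2*W)
F(X) + E = (½)/98 - 9271/5058 = (½)*(1/98) - 9271/5058 = 1/196 - 9271/5058 = -906029/495684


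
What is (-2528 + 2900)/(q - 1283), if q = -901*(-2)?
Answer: 124/173 ≈ 0.71676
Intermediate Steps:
q = 1802
(-2528 + 2900)/(q - 1283) = (-2528 + 2900)/(1802 - 1283) = 372/519 = 372*(1/519) = 124/173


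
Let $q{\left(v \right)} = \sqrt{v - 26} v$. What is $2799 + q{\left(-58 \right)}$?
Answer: $2799 - 116 i \sqrt{21} \approx 2799.0 - 531.58 i$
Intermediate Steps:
$q{\left(v \right)} = v \sqrt{-26 + v}$ ($q{\left(v \right)} = \sqrt{-26 + v} v = v \sqrt{-26 + v}$)
$2799 + q{\left(-58 \right)} = 2799 - 58 \sqrt{-26 - 58} = 2799 - 58 \sqrt{-84} = 2799 - 58 \cdot 2 i \sqrt{21} = 2799 - 116 i \sqrt{21}$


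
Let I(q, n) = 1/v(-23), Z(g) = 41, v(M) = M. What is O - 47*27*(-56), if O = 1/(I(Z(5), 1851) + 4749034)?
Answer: 7762163029007/109227781 ≈ 71064.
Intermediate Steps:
I(q, n) = -1/23 (I(q, n) = 1/(-23) = -1/23)
O = 23/109227781 (O = 1/(-1/23 + 4749034) = 1/(109227781/23) = 23/109227781 ≈ 2.1057e-7)
O - 47*27*(-56) = 23/109227781 - 47*27*(-56) = 23/109227781 - 1269*(-56) = 23/109227781 + 71064 = 7762163029007/109227781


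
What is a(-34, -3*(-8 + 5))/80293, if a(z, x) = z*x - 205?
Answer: -511/80293 ≈ -0.0063642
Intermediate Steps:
a(z, x) = -205 + x*z (a(z, x) = x*z - 205 = -205 + x*z)
a(-34, -3*(-8 + 5))/80293 = (-205 - 3*(-8 + 5)*(-34))/80293 = (-205 - 3*(-3)*(-34))*(1/80293) = (-205 + 9*(-34))*(1/80293) = (-205 - 306)*(1/80293) = -511*1/80293 = -511/80293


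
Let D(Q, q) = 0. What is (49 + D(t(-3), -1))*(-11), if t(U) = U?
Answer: -539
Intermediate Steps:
(49 + D(t(-3), -1))*(-11) = (49 + 0)*(-11) = 49*(-11) = -539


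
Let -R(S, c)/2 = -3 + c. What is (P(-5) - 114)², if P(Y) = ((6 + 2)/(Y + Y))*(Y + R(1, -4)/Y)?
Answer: 7257636/625 ≈ 11612.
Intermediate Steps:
R(S, c) = 6 - 2*c (R(S, c) = -2*(-3 + c) = 6 - 2*c)
P(Y) = 4*(Y + 14/Y)/Y (P(Y) = ((6 + 2)/(Y + Y))*(Y + (6 - 2*(-4))/Y) = (8/((2*Y)))*(Y + (6 + 8)/Y) = (8*(1/(2*Y)))*(Y + 14/Y) = (4/Y)*(Y + 14/Y) = 4*(Y + 14/Y)/Y)
(P(-5) - 114)² = ((4 + 56/(-5)²) - 114)² = ((4 + 56*(1/25)) - 114)² = ((4 + 56/25) - 114)² = (156/25 - 114)² = (-2694/25)² = 7257636/625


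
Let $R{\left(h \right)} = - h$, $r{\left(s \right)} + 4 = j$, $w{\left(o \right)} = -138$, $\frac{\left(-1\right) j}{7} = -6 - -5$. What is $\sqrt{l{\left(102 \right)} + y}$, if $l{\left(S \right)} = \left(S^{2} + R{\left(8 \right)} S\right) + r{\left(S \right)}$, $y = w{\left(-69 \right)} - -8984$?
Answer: $\sqrt{18437} \approx 135.78$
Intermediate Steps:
$j = 7$ ($j = - 7 \left(-6 - -5\right) = - 7 \left(-6 + 5\right) = \left(-7\right) \left(-1\right) = 7$)
$r{\left(s \right)} = 3$ ($r{\left(s \right)} = -4 + 7 = 3$)
$y = 8846$ ($y = -138 - -8984 = -138 + 8984 = 8846$)
$l{\left(S \right)} = 3 + S^{2} - 8 S$ ($l{\left(S \right)} = \left(S^{2} + \left(-1\right) 8 S\right) + 3 = \left(S^{2} - 8 S\right) + 3 = 3 + S^{2} - 8 S$)
$\sqrt{l{\left(102 \right)} + y} = \sqrt{\left(3 + 102^{2} - 816\right) + 8846} = \sqrt{\left(3 + 10404 - 816\right) + 8846} = \sqrt{9591 + 8846} = \sqrt{18437}$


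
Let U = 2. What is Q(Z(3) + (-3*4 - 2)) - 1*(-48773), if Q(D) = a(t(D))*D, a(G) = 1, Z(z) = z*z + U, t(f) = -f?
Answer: 48770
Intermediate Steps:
Z(z) = 2 + z² (Z(z) = z*z + 2 = z² + 2 = 2 + z²)
Q(D) = D (Q(D) = 1*D = D)
Q(Z(3) + (-3*4 - 2)) - 1*(-48773) = ((2 + 3²) + (-3*4 - 2)) - 1*(-48773) = ((2 + 9) + (-12 - 2)) + 48773 = (11 - 14) + 48773 = -3 + 48773 = 48770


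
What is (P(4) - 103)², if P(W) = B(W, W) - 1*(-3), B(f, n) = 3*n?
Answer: 7744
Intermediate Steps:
P(W) = 3 + 3*W (P(W) = 3*W - 1*(-3) = 3*W + 3 = 3 + 3*W)
(P(4) - 103)² = ((3 + 3*4) - 103)² = ((3 + 12) - 103)² = (15 - 103)² = (-88)² = 7744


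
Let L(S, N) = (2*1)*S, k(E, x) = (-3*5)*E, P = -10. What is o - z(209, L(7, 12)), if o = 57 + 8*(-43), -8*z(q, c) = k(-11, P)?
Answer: -2131/8 ≈ -266.38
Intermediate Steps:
k(E, x) = -15*E
L(S, N) = 2*S
z(q, c) = -165/8 (z(q, c) = -(-15)*(-11)/8 = -⅛*165 = -165/8)
o = -287 (o = 57 - 344 = -287)
o - z(209, L(7, 12)) = -287 - 1*(-165/8) = -287 + 165/8 = -2131/8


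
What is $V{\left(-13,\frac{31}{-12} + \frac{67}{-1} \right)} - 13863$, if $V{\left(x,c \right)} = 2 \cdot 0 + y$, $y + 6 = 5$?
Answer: $-13864$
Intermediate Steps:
$y = -1$ ($y = -6 + 5 = -1$)
$V{\left(x,c \right)} = -1$ ($V{\left(x,c \right)} = 2 \cdot 0 - 1 = 0 - 1 = -1$)
$V{\left(-13,\frac{31}{-12} + \frac{67}{-1} \right)} - 13863 = -1 - 13863 = -13864$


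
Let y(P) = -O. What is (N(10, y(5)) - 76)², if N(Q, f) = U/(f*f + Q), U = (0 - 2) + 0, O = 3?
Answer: 2090916/361 ≈ 5792.0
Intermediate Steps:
U = -2 (U = -2 + 0 = -2)
y(P) = -3 (y(P) = -1*3 = -3)
N(Q, f) = -2/(Q + f²) (N(Q, f) = -2/(f*f + Q) = -2/(f² + Q) = -2/(Q + f²))
(N(10, y(5)) - 76)² = (-2/(10 + (-3)²) - 76)² = (-2/(10 + 9) - 76)² = (-2/19 - 76)² = (-1446/19)² = 2090916/361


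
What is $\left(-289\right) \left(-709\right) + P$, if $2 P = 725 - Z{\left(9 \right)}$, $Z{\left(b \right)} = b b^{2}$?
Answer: $204899$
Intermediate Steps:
$Z{\left(b \right)} = b^{3}$
$P = -2$ ($P = \frac{725 - 9^{3}}{2} = \frac{725 - 729}{2} = \frac{1}{2} \left(-4\right) = -2$)
$\left(-289\right) \left(-709\right) + P = \left(-289\right) \left(-709\right) - 2 = 204901 - 2 = 204899$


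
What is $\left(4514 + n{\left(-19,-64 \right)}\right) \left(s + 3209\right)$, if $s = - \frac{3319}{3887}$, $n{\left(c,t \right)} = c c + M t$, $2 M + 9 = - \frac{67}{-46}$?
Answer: $\frac{1467439721328}{89401} \approx 1.6414 \cdot 10^{7}$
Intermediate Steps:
$M = - \frac{347}{92}$ ($M = - \frac{9}{2} + \frac{\left(-67\right) \frac{1}{-46}}{2} = - \frac{9}{2} + \frac{\left(-67\right) \left(- \frac{1}{46}\right)}{2} = - \frac{9}{2} + \frac{1}{2} \cdot \frac{67}{46} = - \frac{9}{2} + \frac{67}{92} = - \frac{347}{92} \approx -3.7717$)
$n{\left(c,t \right)} = c^{2} - \frac{347 t}{92}$ ($n{\left(c,t \right)} = c c - \frac{347 t}{92} = c^{2} - \frac{347 t}{92}$)
$s = - \frac{3319}{3887}$ ($s = \left(-3319\right) \frac{1}{3887} = - \frac{3319}{3887} \approx -0.85387$)
$\left(4514 + n{\left(-19,-64 \right)}\right) \left(s + 3209\right) = \left(4514 + \left(\left(-19\right)^{2} - - \frac{5552}{23}\right)\right) \left(- \frac{3319}{3887} + 3209\right) = \left(4514 + \left(361 + \frac{5552}{23}\right)\right) \frac{12470064}{3887} = \left(4514 + \frac{13855}{23}\right) \frac{12470064}{3887} = \frac{117677}{23} \cdot \frac{12470064}{3887} = \frac{1467439721328}{89401}$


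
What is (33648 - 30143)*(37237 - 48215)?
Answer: -38477890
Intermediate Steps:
(33648 - 30143)*(37237 - 48215) = 3505*(-10978) = -38477890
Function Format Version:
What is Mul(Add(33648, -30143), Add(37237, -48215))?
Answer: -38477890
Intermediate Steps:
Mul(Add(33648, -30143), Add(37237, -48215)) = Mul(3505, -10978) = -38477890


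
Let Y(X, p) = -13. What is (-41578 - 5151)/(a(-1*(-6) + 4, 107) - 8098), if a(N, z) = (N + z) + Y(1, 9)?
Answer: 46729/7994 ≈ 5.8455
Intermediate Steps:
a(N, z) = -13 + N + z (a(N, z) = (N + z) - 13 = -13 + N + z)
(-41578 - 5151)/(a(-1*(-6) + 4, 107) - 8098) = (-41578 - 5151)/((-13 + (-1*(-6) + 4) + 107) - 8098) = -46729/((-13 + (6 + 4) + 107) - 8098) = -46729/((-13 + 10 + 107) - 8098) = -46729/(104 - 8098) = -46729/(-7994) = -46729*(-1/7994) = 46729/7994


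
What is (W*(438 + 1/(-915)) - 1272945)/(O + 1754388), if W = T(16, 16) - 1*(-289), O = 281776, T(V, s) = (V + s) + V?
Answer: -514842761/931545030 ≈ -0.55268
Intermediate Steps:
T(V, s) = s + 2*V
W = 337 (W = (16 + 2*16) - 1*(-289) = (16 + 32) + 289 = 48 + 289 = 337)
(W*(438 + 1/(-915)) - 1272945)/(O + 1754388) = (337*(438 + 1/(-915)) - 1272945)/(281776 + 1754388) = (337*(438 - 1/915) - 1272945)/2036164 = (337*(400769/915) - 1272945)*(1/2036164) = (135059153/915 - 1272945)*(1/2036164) = -1029685522/915*1/2036164 = -514842761/931545030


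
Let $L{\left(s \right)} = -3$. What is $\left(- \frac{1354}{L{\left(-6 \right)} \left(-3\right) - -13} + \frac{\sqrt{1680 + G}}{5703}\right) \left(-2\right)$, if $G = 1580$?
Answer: $\frac{1354}{11} - \frac{4 \sqrt{815}}{5703} \approx 123.07$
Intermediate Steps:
$\left(- \frac{1354}{L{\left(-6 \right)} \left(-3\right) - -13} + \frac{\sqrt{1680 + G}}{5703}\right) \left(-2\right) = \left(- \frac{1354}{\left(-3\right) \left(-3\right) - -13} + \frac{\sqrt{1680 + 1580}}{5703}\right) \left(-2\right) = \left(- \frac{1354}{9 + \left(15 - 2\right)} + \sqrt{3260} \cdot \frac{1}{5703}\right) \left(-2\right) = \left(- \frac{1354}{9 + 13} + 2 \sqrt{815} \cdot \frac{1}{5703}\right) \left(-2\right) = \left(- \frac{1354}{22} + \frac{2 \sqrt{815}}{5703}\right) \left(-2\right) = \left(\left(-1354\right) \frac{1}{22} + \frac{2 \sqrt{815}}{5703}\right) \left(-2\right) = \left(- \frac{677}{11} + \frac{2 \sqrt{815}}{5703}\right) \left(-2\right) = \frac{1354}{11} - \frac{4 \sqrt{815}}{5703}$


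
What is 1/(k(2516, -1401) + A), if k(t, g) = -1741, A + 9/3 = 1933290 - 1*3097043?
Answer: -1/1165497 ≈ -8.5800e-7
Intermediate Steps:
A = -1163756 (A = -3 + (1933290 - 1*3097043) = -3 + (1933290 - 3097043) = -3 - 1163753 = -1163756)
1/(k(2516, -1401) + A) = 1/(-1741 - 1163756) = 1/(-1165497) = -1/1165497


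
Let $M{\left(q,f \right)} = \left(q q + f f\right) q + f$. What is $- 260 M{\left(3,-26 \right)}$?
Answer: $-527540$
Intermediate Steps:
$M{\left(q,f \right)} = f + q \left(f^{2} + q^{2}\right)$ ($M{\left(q,f \right)} = \left(q^{2} + f^{2}\right) q + f = \left(f^{2} + q^{2}\right) q + f = q \left(f^{2} + q^{2}\right) + f = f + q \left(f^{2} + q^{2}\right)$)
$- 260 M{\left(3,-26 \right)} = - 260 \left(-26 + 3^{3} + 3 \left(-26\right)^{2}\right) = - 260 \left(-26 + 27 + 3 \cdot 676\right) = - 260 \left(-26 + 27 + 2028\right) = \left(-260\right) 2029 = -527540$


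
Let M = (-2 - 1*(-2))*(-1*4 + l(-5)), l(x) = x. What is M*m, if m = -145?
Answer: 0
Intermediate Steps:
M = 0 (M = (-2 - 1*(-2))*(-1*4 - 5) = (-2 + 2)*(-4 - 5) = 0*(-9) = 0)
M*m = 0*(-145) = 0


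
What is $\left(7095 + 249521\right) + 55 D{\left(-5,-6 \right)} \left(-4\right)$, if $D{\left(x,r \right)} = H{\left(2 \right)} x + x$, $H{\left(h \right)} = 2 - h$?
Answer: $257716$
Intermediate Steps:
$D{\left(x,r \right)} = x$ ($D{\left(x,r \right)} = \left(2 - 2\right) x + x = 0 x + x = 0 + x = x$)
$\left(7095 + 249521\right) + 55 D{\left(-5,-6 \right)} \left(-4\right) = \left(7095 + 249521\right) + 55 \left(-5\right) \left(-4\right) = 256616 - -1100 = 256616 + 1100 = 257716$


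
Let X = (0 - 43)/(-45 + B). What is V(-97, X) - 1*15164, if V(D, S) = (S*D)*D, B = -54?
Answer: -1096649/99 ≈ -11077.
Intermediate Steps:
X = 43/99 (X = (0 - 43)/(-45 - 54) = -43/(-99) = -43*(-1/99) = 43/99 ≈ 0.43434)
V(D, S) = S*D² (V(D, S) = (D*S)*D = S*D²)
V(-97, X) - 1*15164 = (43/99)*(-97)² - 1*15164 = (43/99)*9409 - 15164 = 404587/99 - 15164 = -1096649/99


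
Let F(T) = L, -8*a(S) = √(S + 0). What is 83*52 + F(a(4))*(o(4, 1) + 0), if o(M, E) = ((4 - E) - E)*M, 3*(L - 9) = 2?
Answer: 13180/3 ≈ 4393.3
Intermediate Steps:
a(S) = -√S/8 (a(S) = -√(S + 0)/8 = -√S/8)
L = 29/3 (L = 9 + (⅓)*2 = 9 + ⅔ = 29/3 ≈ 9.6667)
F(T) = 29/3
o(M, E) = M*(4 - 2*E) (o(M, E) = (4 - 2*E)*M = M*(4 - 2*E))
83*52 + F(a(4))*(o(4, 1) + 0) = 83*52 + 29*(2*4*(2 - 1*1) + 0)/3 = 4316 + 29*(2*4*(2 - 1) + 0)/3 = 4316 + 29*(2*4*1 + 0)/3 = 4316 + 29*(8 + 0)/3 = 4316 + (29/3)*8 = 4316 + 232/3 = 13180/3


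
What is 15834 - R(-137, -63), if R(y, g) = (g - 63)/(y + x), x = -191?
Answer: 2596713/164 ≈ 15834.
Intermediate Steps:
R(y, g) = (-63 + g)/(-191 + y) (R(y, g) = (g - 63)/(y - 191) = (-63 + g)/(-191 + y))
15834 - R(-137, -63) = 15834 - (-63 - 63)/(-191 - 137) = 15834 - (-126)/(-328) = 15834 - (-1)*(-126)/328 = 15834 - 1*63/164 = 15834 - 63/164 = 2596713/164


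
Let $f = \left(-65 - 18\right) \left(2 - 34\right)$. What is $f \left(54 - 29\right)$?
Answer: $66400$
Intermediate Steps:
$f = 2656$ ($f = - 83 \left(2 - 34\right) = \left(-83\right) \left(-32\right) = 2656$)
$f \left(54 - 29\right) = 2656 \left(54 - 29\right) = 2656 \cdot 25 = 66400$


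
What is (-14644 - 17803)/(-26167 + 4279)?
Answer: 32447/21888 ≈ 1.4824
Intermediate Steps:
(-14644 - 17803)/(-26167 + 4279) = -32447/(-21888) = -32447*(-1/21888) = 32447/21888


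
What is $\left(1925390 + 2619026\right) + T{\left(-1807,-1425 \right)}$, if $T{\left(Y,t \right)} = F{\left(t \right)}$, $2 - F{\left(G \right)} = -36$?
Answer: $4544454$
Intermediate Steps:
$F{\left(G \right)} = 38$ ($F{\left(G \right)} = 2 - -36 = 2 + 36 = 38$)
$T{\left(Y,t \right)} = 38$
$\left(1925390 + 2619026\right) + T{\left(-1807,-1425 \right)} = \left(1925390 + 2619026\right) + 38 = 4544416 + 38 = 4544454$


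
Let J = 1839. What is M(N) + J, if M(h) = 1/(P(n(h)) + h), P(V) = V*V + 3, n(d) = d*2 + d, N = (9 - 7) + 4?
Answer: 612388/333 ≈ 1839.0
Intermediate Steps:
N = 6 (N = 2 + 4 = 6)
n(d) = 3*d (n(d) = 2*d + d = 3*d)
P(V) = 3 + V**2 (P(V) = V**2 + 3 = 3 + V**2)
M(h) = 1/(3 + h + 9*h**2) (M(h) = 1/((3 + (3*h)**2) + h) = 1/((3 + 9*h**2) + h) = 1/(3 + h + 9*h**2))
M(N) + J = 1/(3 + 6 + 9*6**2) + 1839 = 1/(3 + 6 + 9*36) + 1839 = 1/(3 + 6 + 324) + 1839 = 1/333 + 1839 = 612388/333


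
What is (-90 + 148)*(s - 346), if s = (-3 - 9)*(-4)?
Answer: -17284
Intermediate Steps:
s = 48 (s = -12*(-4) = 48)
(-90 + 148)*(s - 346) = (-90 + 148)*(48 - 346) = 58*(-298) = -17284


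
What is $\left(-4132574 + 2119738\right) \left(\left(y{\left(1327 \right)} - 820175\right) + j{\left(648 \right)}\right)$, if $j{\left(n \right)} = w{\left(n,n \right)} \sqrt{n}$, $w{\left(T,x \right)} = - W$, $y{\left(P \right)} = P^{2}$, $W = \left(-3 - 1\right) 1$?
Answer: $-1893583518344 - 144924192 \sqrt{2} \approx -1.8938 \cdot 10^{12}$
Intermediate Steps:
$W = -4$ ($W = \left(-4\right) 1 = -4$)
$w{\left(T,x \right)} = 4$ ($w{\left(T,x \right)} = \left(-1\right) \left(-4\right) = 4$)
$j{\left(n \right)} = 4 \sqrt{n}$
$\left(-4132574 + 2119738\right) \left(\left(y{\left(1327 \right)} - 820175\right) + j{\left(648 \right)}\right) = \left(-4132574 + 2119738\right) \left(\left(1327^{2} - 820175\right) + 4 \sqrt{648}\right) = - 2012836 \left(\left(1760929 - 820175\right) + 4 \cdot 18 \sqrt{2}\right) = - 2012836 \left(940754 + 72 \sqrt{2}\right) = -1893583518344 - 144924192 \sqrt{2}$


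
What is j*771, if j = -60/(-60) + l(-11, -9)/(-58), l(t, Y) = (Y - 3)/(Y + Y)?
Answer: 22102/29 ≈ 762.14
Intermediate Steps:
l(t, Y) = (-3 + Y)/(2*Y) (l(t, Y) = (-3 + Y)/((2*Y)) = (-3 + Y)*(1/(2*Y)) = (-3 + Y)/(2*Y))
j = 86/87 (j = -60/(-60) + ((½)*(-3 - 9)/(-9))/(-58) = -60*(-1/60) + ((½)*(-⅑)*(-12))*(-1/58) = 1 + (⅔)*(-1/58) = 1 - 1/87 = 86/87 ≈ 0.98851)
j*771 = (86/87)*771 = 22102/29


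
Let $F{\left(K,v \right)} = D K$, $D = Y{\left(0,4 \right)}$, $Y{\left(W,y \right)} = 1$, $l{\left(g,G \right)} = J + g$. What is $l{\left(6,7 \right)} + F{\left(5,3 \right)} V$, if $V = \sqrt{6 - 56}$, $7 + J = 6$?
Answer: $5 + 25 i \sqrt{2} \approx 5.0 + 35.355 i$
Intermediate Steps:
$J = -1$ ($J = -7 + 6 = -1$)
$l{\left(g,G \right)} = -1 + g$
$D = 1$
$V = 5 i \sqrt{2}$ ($V = \sqrt{-50} = 5 i \sqrt{2} \approx 7.0711 i$)
$F{\left(K,v \right)} = K$ ($F{\left(K,v \right)} = 1 K = K$)
$l{\left(6,7 \right)} + F{\left(5,3 \right)} V = \left(-1 + 6\right) + 5 \cdot 5 i \sqrt{2} = 5 + 25 i \sqrt{2}$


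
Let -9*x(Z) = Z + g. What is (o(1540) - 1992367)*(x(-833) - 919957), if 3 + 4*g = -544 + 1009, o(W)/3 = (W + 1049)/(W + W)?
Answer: 101606596250032063/55440 ≈ 1.8327e+12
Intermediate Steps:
o(W) = 3*(1049 + W)/(2*W) (o(W) = 3*((W + 1049)/(W + W)) = 3*((1049 + W)/((2*W))) = 3*((1049 + W)*(1/(2*W))) = 3*((1049 + W)/(2*W)) = 3*(1049 + W)/(2*W))
g = 231/2 (g = -¾ + (-544 + 1009)/4 = -¾ + (¼)*465 = -¾ + 465/4 = 231/2 ≈ 115.50)
x(Z) = -77/6 - Z/9 (x(Z) = -(Z + 231/2)/9 = -(231/2 + Z)/9 = -77/6 - Z/9)
(o(1540) - 1992367)*(x(-833) - 919957) = ((3/2)*(1049 + 1540)/1540 - 1992367)*((-77/6 - ⅑*(-833)) - 919957) = ((3/2)*(1/1540)*2589 - 1992367)*((-77/6 + 833/9) - 919957) = (7767/3080 - 1992367)*(1435/18 - 919957) = -6136482593/3080*(-16557791/18) = 101606596250032063/55440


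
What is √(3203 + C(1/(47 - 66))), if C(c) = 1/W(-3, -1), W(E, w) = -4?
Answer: √12811/2 ≈ 56.593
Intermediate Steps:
C(c) = -¼ (C(c) = 1/(-4) = -¼)
√(3203 + C(1/(47 - 66))) = √(3203 - ¼) = √(12811/4) = √12811/2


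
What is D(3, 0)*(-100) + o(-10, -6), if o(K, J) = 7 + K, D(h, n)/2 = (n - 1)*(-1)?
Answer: -203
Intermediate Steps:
D(h, n) = 2 - 2*n (D(h, n) = 2*((n - 1)*(-1)) = 2*((-1 + n)*(-1)) = 2*(1 - n) = 2 - 2*n)
D(3, 0)*(-100) + o(-10, -6) = (2 - 2*0)*(-100) + (7 - 10) = (2 + 0)*(-100) - 3 = 2*(-100) - 3 = -200 - 3 = -203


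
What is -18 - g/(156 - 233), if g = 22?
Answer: -124/7 ≈ -17.714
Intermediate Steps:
-18 - g/(156 - 233) = -18 - 22/(156 - 233) = -18 - 22/(-77) = -18 - 22*(-1)/77 = -18 - 1*(-2/7) = -18 + 2/7 = -124/7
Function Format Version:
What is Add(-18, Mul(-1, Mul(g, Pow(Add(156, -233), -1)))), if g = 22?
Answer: Rational(-124, 7) ≈ -17.714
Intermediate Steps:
Add(-18, Mul(-1, Mul(g, Pow(Add(156, -233), -1)))) = Add(-18, Mul(-1, Mul(22, Pow(Add(156, -233), -1)))) = Add(-18, Mul(-1, Mul(22, Pow(-77, -1)))) = Add(-18, Mul(-1, Mul(22, Rational(-1, 77)))) = Add(-18, Mul(-1, Rational(-2, 7))) = Add(-18, Rational(2, 7)) = Rational(-124, 7)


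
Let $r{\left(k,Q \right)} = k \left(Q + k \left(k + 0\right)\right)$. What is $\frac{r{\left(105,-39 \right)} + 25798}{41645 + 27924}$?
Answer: $\frac{1179328}{69569} \approx 16.952$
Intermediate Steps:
$r{\left(k,Q \right)} = k \left(Q + k^{2}\right)$ ($r{\left(k,Q \right)} = k \left(Q + k k\right) = k \left(Q + k^{2}\right)$)
$\frac{r{\left(105,-39 \right)} + 25798}{41645 + 27924} = \frac{105 \left(-39 + 105^{2}\right) + 25798}{41645 + 27924} = \frac{105 \left(-39 + 11025\right) + 25798}{69569} = \left(105 \cdot 10986 + 25798\right) \frac{1}{69569} = \left(1153530 + 25798\right) \frac{1}{69569} = 1179328 \cdot \frac{1}{69569} = \frac{1179328}{69569}$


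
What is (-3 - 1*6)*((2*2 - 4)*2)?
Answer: 0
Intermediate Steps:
(-3 - 1*6)*((2*2 - 4)*2) = (-3 - 6)*((4 - 4)*2) = -0*2 = -9*0 = 0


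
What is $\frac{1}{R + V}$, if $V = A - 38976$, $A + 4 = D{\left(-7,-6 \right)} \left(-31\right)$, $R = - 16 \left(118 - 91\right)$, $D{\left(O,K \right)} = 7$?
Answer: $- \frac{1}{39629} \approx -2.5234 \cdot 10^{-5}$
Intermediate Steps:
$R = -432$ ($R = \left(-16\right) 27 = -432$)
$A = -221$ ($A = -4 + 7 \left(-31\right) = -4 - 217 = -221$)
$V = -39197$ ($V = -221 - 38976 = -39197$)
$\frac{1}{R + V} = \frac{1}{-432 - 39197} = \frac{1}{-39629} = - \frac{1}{39629}$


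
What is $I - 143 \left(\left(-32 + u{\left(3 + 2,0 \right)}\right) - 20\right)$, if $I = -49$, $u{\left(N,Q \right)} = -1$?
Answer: $7530$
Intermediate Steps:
$I - 143 \left(\left(-32 + u{\left(3 + 2,0 \right)}\right) - 20\right) = -49 - 143 \left(\left(-32 - 1\right) - 20\right) = -49 - 143 \left(-33 - 20\right) = -49 - -7579 = -49 + 7579 = 7530$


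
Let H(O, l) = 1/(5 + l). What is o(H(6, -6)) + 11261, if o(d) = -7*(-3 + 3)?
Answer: 11261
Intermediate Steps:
o(d) = 0 (o(d) = -7*0 = 0)
o(H(6, -6)) + 11261 = 0 + 11261 = 11261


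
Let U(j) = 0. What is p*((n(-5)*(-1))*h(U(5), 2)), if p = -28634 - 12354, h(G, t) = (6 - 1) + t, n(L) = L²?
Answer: 7172900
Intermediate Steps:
h(G, t) = 5 + t
p = -40988
p*((n(-5)*(-1))*h(U(5), 2)) = -40988*(-5)²*(-1)*(5 + 2) = -40988*25*(-1)*7 = -(-1024700)*7 = -40988*(-175) = 7172900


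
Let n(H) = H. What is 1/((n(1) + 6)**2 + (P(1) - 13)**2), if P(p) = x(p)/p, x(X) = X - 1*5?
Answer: 1/338 ≈ 0.0029586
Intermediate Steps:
x(X) = -5 + X (x(X) = X - 5 = -5 + X)
P(p) = (-5 + p)/p
1/((n(1) + 6)**2 + (P(1) - 13)**2) = 1/((1 + 6)**2 + ((-5 + 1)/1 - 13)**2) = 1/(7**2 + (1*(-4) - 13)**2) = 1/(49 + (-4 - 13)**2) = 1/(49 + (-17)**2) = 1/(49 + 289) = 1/338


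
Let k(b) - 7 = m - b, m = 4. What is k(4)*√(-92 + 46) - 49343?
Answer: -49343 + 7*I*√46 ≈ -49343.0 + 47.476*I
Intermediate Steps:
k(b) = 11 - b (k(b) = 7 + (4 - b) = 11 - b)
k(4)*√(-92 + 46) - 49343 = (11 - 1*4)*√(-92 + 46) - 49343 = (11 - 4)*√(-46) - 49343 = 7*(I*√46) - 49343 = 7*I*√46 - 49343 = -49343 + 7*I*√46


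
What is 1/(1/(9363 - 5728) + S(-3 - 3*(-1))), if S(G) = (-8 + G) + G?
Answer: -3635/29079 ≈ -0.12500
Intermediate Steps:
S(G) = -8 + 2*G
1/(1/(9363 - 5728) + S(-3 - 3*(-1))) = 1/(1/(9363 - 5728) + (-8 + 2*(-3 - 3*(-1)))) = 1/(1/3635 + (-8 + 2*(-3 + 3))) = 1/(1/3635 + (-8 + 2*0)) = 1/(1/3635 + (-8 + 0)) = 1/(1/3635 - 8) = 1/(-29079/3635) = -3635/29079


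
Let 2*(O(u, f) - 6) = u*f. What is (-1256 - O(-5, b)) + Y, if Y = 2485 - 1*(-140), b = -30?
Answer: 1288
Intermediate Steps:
O(u, f) = 6 + f*u/2 (O(u, f) = 6 + (u*f)/2 = 6 + (f*u)/2 = 6 + f*u/2)
Y = 2625 (Y = 2485 + 140 = 2625)
(-1256 - O(-5, b)) + Y = (-1256 - (6 + (½)*(-30)*(-5))) + 2625 = (-1256 - (6 + 75)) + 2625 = (-1256 - 1*81) + 2625 = (-1256 - 81) + 2625 = -1337 + 2625 = 1288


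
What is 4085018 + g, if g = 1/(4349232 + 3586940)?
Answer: 32419405471097/7936172 ≈ 4.0850e+6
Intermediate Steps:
g = 1/7936172 ≈ 1.2601e-7
4085018 + g = 4085018 + 1/7936172 = 32419405471097/7936172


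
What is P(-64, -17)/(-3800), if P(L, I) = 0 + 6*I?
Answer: 51/1900 ≈ 0.026842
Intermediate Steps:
P(L, I) = 6*I
P(-64, -17)/(-3800) = (6*(-17))/(-3800) = -102*(-1/3800) = 51/1900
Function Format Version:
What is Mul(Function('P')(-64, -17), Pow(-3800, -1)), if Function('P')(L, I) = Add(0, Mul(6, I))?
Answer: Rational(51, 1900) ≈ 0.026842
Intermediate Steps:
Function('P')(L, I) = Mul(6, I)
Mul(Function('P')(-64, -17), Pow(-3800, -1)) = Mul(Mul(6, -17), Pow(-3800, -1)) = Mul(-102, Rational(-1, 3800)) = Rational(51, 1900)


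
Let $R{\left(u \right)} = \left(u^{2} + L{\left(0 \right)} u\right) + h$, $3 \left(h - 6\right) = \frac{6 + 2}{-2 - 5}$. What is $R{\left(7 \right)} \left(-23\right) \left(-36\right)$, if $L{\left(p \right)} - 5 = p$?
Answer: $\frac{519432}{7} \approx 74205.0$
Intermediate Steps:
$L{\left(p \right)} = 5 + p$
$h = \frac{118}{21}$ ($h = 6 + \frac{\left(6 + 2\right) \frac{1}{-2 - 5}}{3} = 6 + \frac{8 \frac{1}{-7}}{3} = 6 + \frac{8 \left(- \frac{1}{7}\right)}{3} = 6 + \frac{1}{3} \left(- \frac{8}{7}\right) = 6 - \frac{8}{21} = \frac{118}{21} \approx 5.619$)
$R{\left(u \right)} = \frac{118}{21} + u^{2} + 5 u$ ($R{\left(u \right)} = \left(u^{2} + \left(5 + 0\right) u\right) + \frac{118}{21} = \left(u^{2} + 5 u\right) + \frac{118}{21} = \frac{118}{21} + u^{2} + 5 u$)
$R{\left(7 \right)} \left(-23\right) \left(-36\right) = \left(\frac{118}{21} + 7^{2} + 5 \cdot 7\right) \left(-23\right) \left(-36\right) = \left(\frac{118}{21} + 49 + 35\right) \left(-23\right) \left(-36\right) = \frac{1882}{21} \left(-23\right) \left(-36\right) = \left(- \frac{43286}{21}\right) \left(-36\right) = \frac{519432}{7}$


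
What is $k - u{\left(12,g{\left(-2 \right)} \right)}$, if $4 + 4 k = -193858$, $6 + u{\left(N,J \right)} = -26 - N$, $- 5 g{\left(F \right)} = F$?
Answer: $- \frac{96843}{2} \approx -48422.0$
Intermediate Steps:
$g{\left(F \right)} = - \frac{F}{5}$
$u{\left(N,J \right)} = -32 - N$ ($u{\left(N,J \right)} = -6 - \left(26 + N\right) = -32 - N$)
$k = - \frac{96931}{2}$ ($k = -1 + \frac{1}{4} \left(-193858\right) = -1 - \frac{96929}{2} = - \frac{96931}{2} \approx -48466.0$)
$k - u{\left(12,g{\left(-2 \right)} \right)} = - \frac{96931}{2} - \left(-32 - 12\right) = - \frac{96931}{2} - -44 = - \frac{96931}{2} + 44 = - \frac{96843}{2}$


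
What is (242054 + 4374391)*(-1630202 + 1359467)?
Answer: -1249833237075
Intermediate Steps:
(242054 + 4374391)*(-1630202 + 1359467) = 4616445*(-270735) = -1249833237075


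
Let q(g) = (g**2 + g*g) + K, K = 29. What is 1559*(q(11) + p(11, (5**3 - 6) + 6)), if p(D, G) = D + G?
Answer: 634513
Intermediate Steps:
q(g) = 29 + 2*g**2 (q(g) = (g**2 + g*g) + 29 = (g**2 + g**2) + 29 = 2*g**2 + 29 = 29 + 2*g**2)
1559*(q(11) + p(11, (5**3 - 6) + 6)) = 1559*((29 + 2*11**2) + (11 + ((5**3 - 6) + 6))) = 1559*((29 + 2*121) + (11 + ((125 - 6) + 6))) = 1559*((29 + 242) + (11 + (119 + 6))) = 1559*(271 + (11 + 125)) = 1559*(271 + 136) = 1559*407 = 634513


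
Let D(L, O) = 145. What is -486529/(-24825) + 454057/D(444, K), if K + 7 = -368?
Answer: 2268502346/719925 ≈ 3151.0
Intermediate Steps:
K = -375 (K = -7 - 368 = -375)
-486529/(-24825) + 454057/D(444, K) = -486529/(-24825) + 454057/145 = -486529*(-1/24825) + 454057*(1/145) = 486529/24825 + 454057/145 = 2268502346/719925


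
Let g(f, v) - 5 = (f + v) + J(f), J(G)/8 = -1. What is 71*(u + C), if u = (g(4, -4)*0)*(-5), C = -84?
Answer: -5964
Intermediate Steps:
J(G) = -8 (J(G) = 8*(-1) = -8)
g(f, v) = -3 + f + v (g(f, v) = 5 + ((f + v) - 8) = 5 + (-8 + f + v) = -3 + f + v)
u = 0 (u = ((-3 + 4 - 4)*0)*(-5) = -3*0*(-5) = 0*(-5) = 0)
71*(u + C) = 71*(0 - 84) = 71*(-84) = -5964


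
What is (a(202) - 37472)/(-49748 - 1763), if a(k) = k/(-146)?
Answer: 2735557/3760303 ≈ 0.72748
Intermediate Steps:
a(k) = -k/146 (a(k) = k*(-1/146) = -k/146)
(a(202) - 37472)/(-49748 - 1763) = (-1/146*202 - 37472)/(-49748 - 1763) = (-101/73 - 37472)/(-51511) = -2735557/73*(-1/51511) = 2735557/3760303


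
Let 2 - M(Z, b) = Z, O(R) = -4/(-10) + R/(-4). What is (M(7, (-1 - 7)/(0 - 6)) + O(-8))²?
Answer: 169/25 ≈ 6.7600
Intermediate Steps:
O(R) = ⅖ - R/4 (O(R) = -4*(-⅒) + R*(-¼) = ⅖ - R/4)
M(Z, b) = 2 - Z
(M(7, (-1 - 7)/(0 - 6)) + O(-8))² = ((2 - 1*7) + (⅖ - ¼*(-8)))² = ((2 - 7) + (⅖ + 2))² = (-5 + 12/5)² = (-13/5)² = 169/25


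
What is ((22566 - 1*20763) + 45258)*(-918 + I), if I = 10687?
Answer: 459738909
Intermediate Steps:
((22566 - 1*20763) + 45258)*(-918 + I) = ((22566 - 1*20763) + 45258)*(-918 + 10687) = ((22566 - 20763) + 45258)*9769 = (1803 + 45258)*9769 = 47061*9769 = 459738909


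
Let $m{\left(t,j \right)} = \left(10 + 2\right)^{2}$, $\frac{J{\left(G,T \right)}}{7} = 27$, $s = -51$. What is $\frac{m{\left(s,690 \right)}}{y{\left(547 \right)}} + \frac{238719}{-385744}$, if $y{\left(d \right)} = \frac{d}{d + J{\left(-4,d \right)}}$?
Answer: $\frac{40752112803}{211001968} \approx 193.14$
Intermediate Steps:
$J{\left(G,T \right)} = 189$ ($J{\left(G,T \right)} = 7 \cdot 27 = 189$)
$y{\left(d \right)} = \frac{d}{189 + d}$ ($y{\left(d \right)} = \frac{d}{d + 189} = \frac{d}{189 + d}$)
$m{\left(t,j \right)} = 144$ ($m{\left(t,j \right)} = 12^{2} = 144$)
$\frac{m{\left(s,690 \right)}}{y{\left(547 \right)}} + \frac{238719}{-385744} = \frac{144}{547 \frac{1}{189 + 547}} + \frac{238719}{-385744} = \frac{144}{547 \cdot \frac{1}{736}} + 238719 \left(- \frac{1}{385744}\right) = \frac{144}{547 \cdot \frac{1}{736}} - \frac{238719}{385744} = \frac{144}{\frac{547}{736}} - \frac{238719}{385744} = 144 \cdot \frac{736}{547} - \frac{238719}{385744} = \frac{105984}{547} - \frac{238719}{385744} = \frac{40752112803}{211001968}$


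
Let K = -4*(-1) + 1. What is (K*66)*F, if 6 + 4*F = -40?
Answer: -3795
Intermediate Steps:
F = -23/2 (F = -3/2 + (¼)*(-40) = -3/2 - 10 = -23/2 ≈ -11.500)
K = 5 (K = 4 + 1 = 5)
(K*66)*F = (5*66)*(-23/2) = 330*(-23/2) = -3795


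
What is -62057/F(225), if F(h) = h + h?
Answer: -62057/450 ≈ -137.90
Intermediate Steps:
F(h) = 2*h
-62057/F(225) = -62057/(2*225) = -62057/450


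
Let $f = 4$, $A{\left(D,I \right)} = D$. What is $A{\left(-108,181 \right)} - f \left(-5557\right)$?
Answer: $22120$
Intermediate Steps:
$A{\left(-108,181 \right)} - f \left(-5557\right) = -108 - 4 \left(-5557\right) = -108 - -22228 = -108 + 22228 = 22120$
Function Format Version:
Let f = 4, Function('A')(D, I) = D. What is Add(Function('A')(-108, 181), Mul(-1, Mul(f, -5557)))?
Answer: 22120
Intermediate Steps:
Add(Function('A')(-108, 181), Mul(-1, Mul(f, -5557))) = Add(-108, Mul(-1, Mul(4, -5557))) = Add(-108, Mul(-1, -22228)) = Add(-108, 22228) = 22120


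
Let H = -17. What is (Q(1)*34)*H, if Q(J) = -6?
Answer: 3468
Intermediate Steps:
(Q(1)*34)*H = -6*34*(-17) = -204*(-17) = 3468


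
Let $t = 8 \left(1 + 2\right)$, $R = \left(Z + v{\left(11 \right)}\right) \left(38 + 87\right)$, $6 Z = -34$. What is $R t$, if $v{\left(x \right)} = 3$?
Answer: $-8000$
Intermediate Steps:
$Z = - \frac{17}{3}$ ($Z = \frac{1}{6} \left(-34\right) = - \frac{17}{3} \approx -5.6667$)
$R = - \frac{1000}{3}$ ($R = \left(- \frac{17}{3} + 3\right) \left(38 + 87\right) = \left(- \frac{8}{3}\right) 125 = - \frac{1000}{3} \approx -333.33$)
$t = 24$ ($t = 8 \cdot 3 = 24$)
$R t = \left(- \frac{1000}{3}\right) 24 = -8000$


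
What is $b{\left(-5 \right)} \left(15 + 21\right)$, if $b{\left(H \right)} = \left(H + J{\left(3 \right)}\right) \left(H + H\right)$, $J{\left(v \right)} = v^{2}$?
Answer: $-1440$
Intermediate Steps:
$b{\left(H \right)} = 2 H \left(9 + H\right)$ ($b{\left(H \right)} = \left(H + 3^{2}\right) \left(H + H\right) = \left(H + 9\right) 2 H = \left(9 + H\right) 2 H = 2 H \left(9 + H\right)$)
$b{\left(-5 \right)} \left(15 + 21\right) = 2 \left(-5\right) \left(9 - 5\right) \left(15 + 21\right) = 2 \left(-5\right) 4 \cdot 36 = \left(-40\right) 36 = -1440$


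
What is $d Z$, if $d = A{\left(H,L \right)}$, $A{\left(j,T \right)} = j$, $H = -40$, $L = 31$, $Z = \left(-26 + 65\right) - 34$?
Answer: $-200$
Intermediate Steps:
$Z = 5$ ($Z = 39 - 34 = 5$)
$d = -40$
$d Z = \left(-40\right) 5 = -200$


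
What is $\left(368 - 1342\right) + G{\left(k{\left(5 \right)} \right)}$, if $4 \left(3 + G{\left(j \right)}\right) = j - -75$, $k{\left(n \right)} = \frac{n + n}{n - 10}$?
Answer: $- \frac{3835}{4} \approx -958.75$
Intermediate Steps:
$k{\left(n \right)} = \frac{2 n}{-10 + n}$
$G{\left(j \right)} = \frac{63}{4} + \frac{j}{4}$ ($G{\left(j \right)} = -3 + \frac{j - -75}{4} = -3 + \frac{j + 75}{4} = -3 + \frac{75 + j}{4} = -3 + \left(\frac{75}{4} + \frac{j}{4}\right) = \frac{63}{4} + \frac{j}{4}$)
$\left(368 - 1342\right) + G{\left(k{\left(5 \right)} \right)} = \left(368 - 1342\right) + \left(\frac{63}{4} + \frac{2 \cdot 5 \frac{1}{-10 + 5}}{4}\right) = -974 + \left(\frac{63}{4} + \frac{2 \cdot 5 \frac{1}{-5}}{4}\right) = -974 + \left(\frac{63}{4} + \frac{2 \cdot 5 \left(- \frac{1}{5}\right)}{4}\right) = -974 + \left(\frac{63}{4} + \frac{1}{4} \left(-2\right)\right) = -974 + \left(\frac{63}{4} - \frac{1}{2}\right) = -974 + \frac{61}{4} = - \frac{3835}{4}$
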